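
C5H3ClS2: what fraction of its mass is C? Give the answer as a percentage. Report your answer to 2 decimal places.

Molar mass = 5(12.01) + 3(1.008) + 1(35.45) + 2(32.07) = 162.664 g/mol
Mass of C per mole = 5 × 12.01 = 60.050 g
% C = 60.050 / 162.664 × 100 = 36.92%

36.92%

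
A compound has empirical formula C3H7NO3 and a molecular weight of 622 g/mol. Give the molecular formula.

C18H42N6O18

Empirical-formula mass = 105.10 g/mol
n = 622 / 105.10 = 5.92 ≈ 6
Molecular formula = (C3H7NO3)6 = C18H42N6O18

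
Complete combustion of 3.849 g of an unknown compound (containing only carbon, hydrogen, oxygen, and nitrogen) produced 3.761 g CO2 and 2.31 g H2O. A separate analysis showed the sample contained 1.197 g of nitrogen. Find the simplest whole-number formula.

CH3NO

mol C = 3.761 / 44.01 = 0.08546; mass C = 0.08546 × 12.01 = 1.026 g
mol H = 2 × (2.31 / 18.02) = 0.2564; mass H = 0.2564 × 1.008 = 0.2584 g
mol N = 1.197 / 14.01 = 0.08544
mass O = 3.849 − (2.482) = 1.367 g → mol O = 0.08545
Ratios (÷ 0.08544): C 1.000, H 3.001, N 1.000, O 1.000
≈ 1:3:1:1 → CH3NO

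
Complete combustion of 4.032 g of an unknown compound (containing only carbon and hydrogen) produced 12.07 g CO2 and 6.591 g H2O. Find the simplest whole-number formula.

mol C = 12.07 / 44.01 = 0.2743; mass C = 0.2743 × 12.01 = 3.294 g
mol H = 2 × (6.591 / 18.02) = 0.7315; mass H = 0.7315 × 1.008 = 0.7374 g
Divide by the smallest (0.2743 mol C): C 1.000, H 2.667
×3: C 3.00, H 8.00 → C3H8

C3H8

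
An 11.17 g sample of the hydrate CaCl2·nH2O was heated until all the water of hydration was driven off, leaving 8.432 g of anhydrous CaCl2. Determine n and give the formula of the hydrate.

CaCl2·2H2O

Mass of water lost = 11.17 − 8.432 = 2.738 g → 2.738 / 18.02 = 0.1519 mol H2O
Molar mass of CaCl2 = 110.98 g/mol → mol CaCl2 = 8.432 / 110.98 = 0.07598
n = 0.1519 / 0.07598 = 2.00 ≈ 2 → CaCl2·2H2O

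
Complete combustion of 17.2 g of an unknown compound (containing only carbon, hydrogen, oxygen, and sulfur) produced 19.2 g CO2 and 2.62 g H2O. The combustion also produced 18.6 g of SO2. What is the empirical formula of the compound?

mol C = 19.2 / 44.01 = 0.4363; mass C = 0.4363 × 12.01 = 5.240 g
mol H = 2 × (2.62 / 18.02) = 0.2908; mass H = 0.2908 × 1.008 = 0.2931 g
mol S = 18.6 / 64.07 = 0.2903; mass S = 9.310 g
mass O = 17.2 − (14.84) = 2.357 g → mol O = 0.1473
Smallest is O at 0.1473 mol; normalising gives C 2.961, H 1.974, O 1.000, S 1.971
Ratio ≈ 3:2:1:2, so the empirical formula is C3H2OS2

C3H2OS2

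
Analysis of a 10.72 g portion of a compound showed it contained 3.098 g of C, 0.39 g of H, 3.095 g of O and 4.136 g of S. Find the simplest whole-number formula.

C: 3.098 g ÷ 12.01 g/mol = 0.258 mol
H: 0.39 g ÷ 1.008 g/mol = 0.3869 mol
O: 3.095 g ÷ 16.00 g/mol = 0.1934 mol
S: 4.136 g ÷ 32.07 g/mol = 0.129 mol
Divide by the smallest (0.129 mol S): C 2.000, H 3.000, O 1.500, S 1.000
Scaling by 2: C 4.00, H 6.00, O 3.00, S 2.00 → C4H6O3S2

C4H6O3S2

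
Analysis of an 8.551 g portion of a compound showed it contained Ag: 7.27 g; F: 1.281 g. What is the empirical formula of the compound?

Ag: 7.27 g ÷ 107.87 g/mol = 0.0674 mol
F: 1.281 g ÷ 19.00 g/mol = 0.06742 mol
Ratios (÷ 0.0674): Ag 1.000, F 1.000
≈ 1:1 → AgF

AgF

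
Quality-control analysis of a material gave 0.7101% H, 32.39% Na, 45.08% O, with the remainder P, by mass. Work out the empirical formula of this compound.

HNa2O4P

Assume 100 g: 0.7101 g H, 32.39 g Na, 45.08 g O, 21.82 g P.
Moles — H: 0.7101 / 1.008 = 0.7045 mol; Na: 32.39 / 22.99 = 1.409 mol; O: 45.08 / 16.00 = 2.817 mol; P: 21.82 / 30.97 = 0.7046 mol
Smallest is H at 0.7045 mol; normalising gives H 1.000, Na 2.000, O 3.999, P 1.000
Ratio ≈ 1:2:4:1, so the empirical formula is HNa2O4P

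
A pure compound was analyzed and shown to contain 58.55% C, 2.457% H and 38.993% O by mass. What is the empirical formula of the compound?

Assume 100 g: 58.55 g C, 2.457 g H, 38.993 g O.
Moles — C: 58.55 / 12.01 = 4.875 mol; H: 2.457 / 1.008 = 2.438 mol; O: 38.993 / 16.00 = 2.437 mol
Smallest is O at 2.437 mol; normalising gives C 2.000, H 1.000, O 1.000
Ratio ≈ 2:1:1, so the empirical formula is C2HO

C2HO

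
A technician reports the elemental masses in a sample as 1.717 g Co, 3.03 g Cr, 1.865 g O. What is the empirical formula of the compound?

CoCr2O4

Moles — Co: 1.717 / 58.93 = 0.02914 mol; Cr: 3.03 / 52.00 = 0.05827 mol; O: 1.865 / 16.00 = 0.1166 mol
Ratios (÷ 0.02914): Co 1.000, Cr 2.000, O 4.001
≈ 1:2:4 → CoCr2O4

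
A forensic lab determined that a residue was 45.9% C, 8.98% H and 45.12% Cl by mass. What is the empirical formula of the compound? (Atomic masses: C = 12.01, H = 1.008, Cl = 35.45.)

C3H7Cl

Assume 100 g: 45.9 g C, 8.98 g H, 45.12 g Cl.
n(C) = 45.9/12.01 = 3.822, n(H) = 8.98/1.008 = 8.909, n(Cl) = 45.12/35.45 = 1.273
Smallest is Cl at 1.273 mol; normalising gives C 3.003, H 6.999, Cl 1.000
≈ 3:7:1 → C3H7Cl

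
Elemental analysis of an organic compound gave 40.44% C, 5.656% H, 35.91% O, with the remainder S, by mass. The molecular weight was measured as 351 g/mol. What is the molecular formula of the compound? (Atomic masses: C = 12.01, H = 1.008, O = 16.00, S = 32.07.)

C12H20O8S2

Assume 100 g: 40.44 g C, 5.656 g H, 35.91 g O, 17.994 g S.
C: 40.44 g ÷ 12.01 g/mol = 3.367 mol
H: 5.656 g ÷ 1.008 g/mol = 5.611 mol
O: 35.91 g ÷ 16.00 g/mol = 2.244 mol
S: 17.994 g ÷ 32.07 g/mol = 0.5611 mol
Divide by the smallest (0.5611 mol S): C 6.001, H 10.000, O 4.000, S 1.000
→ C6H10O4S
Empirical-formula mass = 178.21 g/mol
n = 351 / 178.21 = 1.97 ≈ 2
Molecular formula = (C6H10O4S)×2 = C12H20O8S2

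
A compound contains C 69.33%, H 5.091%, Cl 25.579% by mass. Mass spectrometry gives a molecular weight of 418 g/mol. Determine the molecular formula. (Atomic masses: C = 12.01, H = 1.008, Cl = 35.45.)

C24H21Cl3

Assume 100 g: 69.33 g C, 5.091 g H, 25.579 g Cl.
n(C) = 69.33/12.01 = 5.773, n(H) = 5.091/1.008 = 5.051, n(Cl) = 25.579/35.45 = 0.7216
Smallest is Cl at 0.7216 mol; normalising gives C 8.000, H 7.000, Cl 1.000
Ratio ≈ 8:7:1, so the empirical formula is C8H7Cl
Empirical-formula mass = 138.59 g/mol
n = 418 / 138.59 = 3.02 ≈ 3
Molecular formula = (C8H7Cl)×3 = C24H21Cl3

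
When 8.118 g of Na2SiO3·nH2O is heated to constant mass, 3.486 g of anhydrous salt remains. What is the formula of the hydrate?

Mass of water lost = 8.118 − 3.486 = 4.632 g → 4.632 / 18.02 = 0.257 mol H2O
Molar mass of Na2SiO3 = 122.07 g/mol → mol Na2SiO3 = 3.486 / 122.07 = 0.02856
n = 0.257 / 0.02856 = 9.00 ≈ 9 → Na2SiO3·9H2O

Na2SiO3·9H2O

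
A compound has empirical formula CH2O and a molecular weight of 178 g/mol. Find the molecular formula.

Empirical-formula mass = 30.03 g/mol
n = 178 / 30.03 = 5.93 ≈ 6
Molecular formula = (CH2O)6 = C6H12O6

C6H12O6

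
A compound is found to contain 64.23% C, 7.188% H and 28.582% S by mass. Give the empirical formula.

Assume 100 g: 64.23 g C, 7.188 g H, 28.582 g S.
C: 64.23 g ÷ 12.01 g/mol = 5.348 mol
H: 7.188 g ÷ 1.008 g/mol = 7.131 mol
S: 28.582 g ÷ 32.07 g/mol = 0.8912 mol
Smallest is S at 0.8912 mol; normalising gives C 6.001, H 8.001, S 1.000
≈ 6:8:1 → C6H8S

C6H8S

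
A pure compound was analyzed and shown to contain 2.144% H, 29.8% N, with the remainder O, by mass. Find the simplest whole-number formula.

HNO2

Assume 100 g: 2.144 g H, 29.8 g N, 68.056 g O.
Moles — H: 2.144 / 1.008 = 2.127 mol; N: 29.8 / 14.01 = 2.127 mol; O: 68.056 / 16.00 = 4.253 mol
Smallest is H at 2.127 mol; normalising gives H 1.000, N 1.000, O 2.000
≈ 1:1:2 → HNO2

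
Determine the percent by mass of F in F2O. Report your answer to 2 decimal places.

Molar mass = 2(19.00) + 1(16.00) = 54.000 g/mol
Mass of F per mole = 2 × 19.00 = 38.000 g
% F = 38.000 / 54.000 × 100 = 70.37%

70.37%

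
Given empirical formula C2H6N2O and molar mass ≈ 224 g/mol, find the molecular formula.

Empirical-formula mass = 74.09 g/mol
n = 224 / 74.09 = 3.02 ≈ 3
Molecular formula = (C2H6N2O)3 = C6H18N6O3

C6H18N6O3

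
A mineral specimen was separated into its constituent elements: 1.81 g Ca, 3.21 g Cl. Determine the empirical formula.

Moles — Ca: 1.81 / 40.08 = 0.04516 mol; Cl: 3.21 / 35.45 = 0.09055 mol
Divide by the smallest (0.04516 mol Ca): Ca 1.000, Cl 2.005
→ CaCl2

CaCl2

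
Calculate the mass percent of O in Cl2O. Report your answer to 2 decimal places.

Molar mass = 2(35.45) + 1(16.00) = 86.900 g/mol
Mass of O per mole = 1 × 16.00 = 16.000 g
% O = 16.000 / 86.900 × 100 = 18.41%

18.41%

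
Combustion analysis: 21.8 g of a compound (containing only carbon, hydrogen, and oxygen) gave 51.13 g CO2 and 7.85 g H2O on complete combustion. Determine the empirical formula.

C8H6O3

mol C = 51.13 / 44.01 = 1.162; mass C = 1.162 × 12.01 = 13.95 g
mol H = 2 × (7.85 / 18.02) = 0.8713; mass H = 0.8713 × 1.008 = 0.8782 g
mass O = 21.8 − (14.83) = 6.969 g → mol O = 0.4355
Divide by the smallest (0.4355 mol O): C 2.667, H 2.000, O 1.000
Multiply by 3: C 8.00, H 6.00, O 3.00 → C8H6O3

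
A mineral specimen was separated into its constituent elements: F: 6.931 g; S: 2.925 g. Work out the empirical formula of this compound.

n(F) = 6.931/19.00 = 0.3648, n(S) = 2.925/32.07 = 0.09121
Divide by the smallest (0.09121 mol S): F 4.000, S 1.000
Ratio ≈ 4:1, so the empirical formula is F4S

F4S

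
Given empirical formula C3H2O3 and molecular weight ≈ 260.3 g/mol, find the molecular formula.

Empirical-formula mass = 86.05 g/mol
n = 260.3 / 86.05 = 3.03 ≈ 3
Molecular formula = (C3H2O3)3 = C9H6O9

C9H6O9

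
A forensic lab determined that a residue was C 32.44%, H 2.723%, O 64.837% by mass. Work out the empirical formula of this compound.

Assume 100 g: 32.44 g C, 2.723 g H, 64.837 g O.
C: 32.44 g ÷ 12.01 g/mol = 2.701 mol
H: 2.723 g ÷ 1.008 g/mol = 2.701 mol
O: 64.837 g ÷ 16.00 g/mol = 4.052 mol
Divide by the smallest (2.701 mol C): C 1.000, H 1.000, O 1.500
Multiply by 2: C 2.00, H 2.00, O 3.00 → C2H2O3

C2H2O3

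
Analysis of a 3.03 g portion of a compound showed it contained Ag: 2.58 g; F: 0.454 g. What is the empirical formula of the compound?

AgF

Ag: 2.58 g ÷ 107.87 g/mol = 0.02392 mol
F: 0.454 g ÷ 19.00 g/mol = 0.02389 mol
Ratios (÷ 0.02389): Ag 1.001, F 1.000
→ AgF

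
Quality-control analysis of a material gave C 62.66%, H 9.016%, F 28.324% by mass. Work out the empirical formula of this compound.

C7H12F2

Assume 100 g: 62.66 g C, 9.016 g H, 28.324 g F.
Moles — C: 62.66 / 12.01 = 5.217 mol; H: 9.016 / 1.008 = 8.944 mol; F: 28.324 / 19.00 = 1.491 mol
Smallest is F at 1.491 mol; normalising gives C 3.500, H 6.000, F 1.000
Scaling by 2: C 7.00, H 12.00, F 2.00 → C7H12F2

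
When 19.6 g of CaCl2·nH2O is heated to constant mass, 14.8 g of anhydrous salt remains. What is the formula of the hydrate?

CaCl2·2H2O

Mass of water lost = 19.6 − 14.8 = 4.8 g → 4.8 / 18.02 = 0.2664 mol H2O
Molar mass of CaCl2 = 110.98 g/mol → mol CaCl2 = 14.8 / 110.98 = 0.1334
n = 0.2664 / 0.1334 = 2.00 ≈ 2 → CaCl2·2H2O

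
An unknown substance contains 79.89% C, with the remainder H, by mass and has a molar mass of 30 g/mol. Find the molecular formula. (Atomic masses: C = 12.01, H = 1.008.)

Assume 100 g: 79.89 g C, 20.11 g H.
Moles — C: 79.89 / 12.01 = 6.652 mol; H: 20.11 / 1.008 = 19.95 mol
Divide by the smallest (6.652 mol C): C 1.000, H 2.999
Ratio ≈ 1:3, so the empirical formula is CH3
Empirical-formula mass = 15.03 g/mol
n = 30 / 15.03 = 2.00 ≈ 2
Molecular formula = (CH3)×2 = C2H6

C2H6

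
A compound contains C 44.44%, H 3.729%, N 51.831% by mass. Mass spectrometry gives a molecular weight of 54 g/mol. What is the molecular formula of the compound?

C2H2N2

Assume 100 g: 44.44 g C, 3.729 g H, 51.831 g N.
C: 44.44 g ÷ 12.01 g/mol = 3.7 mol
H: 3.729 g ÷ 1.008 g/mol = 3.699 mol
N: 51.831 g ÷ 14.01 g/mol = 3.7 mol
Divide by the smallest (3.699 mol H): C 1.000, H 1.000, N 1.000
≈ 1:1:1 → CHN
Empirical-formula mass = 27.03 g/mol
n = 54 / 27.03 = 2.00 ≈ 2
Molecular formula = (CHN)×2 = C2H2N2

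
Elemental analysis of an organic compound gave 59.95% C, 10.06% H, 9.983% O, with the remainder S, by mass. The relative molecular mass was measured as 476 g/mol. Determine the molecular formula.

Assume 100 g: 59.95 g C, 10.06 g H, 9.983 g O, 20.007 g S.
C: 59.95 g ÷ 12.01 g/mol = 4.992 mol
H: 10.06 g ÷ 1.008 g/mol = 9.98 mol
O: 9.983 g ÷ 16.00 g/mol = 0.6239 mol
S: 20.007 g ÷ 32.07 g/mol = 0.6239 mol
Smallest is S at 0.6239 mol; normalising gives C 8.001, H 15.998, O 1.000, S 1.000
≈ 8:16:1:1 → C8H16OS
Empirical-formula mass = 160.28 g/mol
n = 476 / 160.28 = 2.97 ≈ 3
Molecular formula = (C8H16OS)×3 = C24H48O3S3

C24H48O3S3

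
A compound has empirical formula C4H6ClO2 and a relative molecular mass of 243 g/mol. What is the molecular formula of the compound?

C8H12Cl2O4

Empirical-formula mass = 121.54 g/mol
n = 243 / 121.54 = 2.00 ≈ 2
Molecular formula = (C4H6ClO2)2 = C8H12Cl2O4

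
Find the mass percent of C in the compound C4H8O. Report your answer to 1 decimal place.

Molar mass = 4(12.01) + 8(1.008) + 1(16.00) = 72.104 g/mol
Mass of C per mole = 4 × 12.01 = 48.040 g
% C = 48.040 / 72.104 × 100 = 66.6%

66.6%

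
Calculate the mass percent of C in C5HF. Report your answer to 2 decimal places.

Molar mass = 5(12.01) + 1(1.008) + 1(19.00) = 80.058 g/mol
Mass of C per mole = 5 × 12.01 = 60.050 g
% C = 60.050 / 80.058 × 100 = 75.01%

75.01%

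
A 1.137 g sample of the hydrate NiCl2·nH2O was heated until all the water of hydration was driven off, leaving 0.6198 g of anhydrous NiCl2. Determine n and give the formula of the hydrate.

Mass of water lost = 1.137 − 0.6198 = 0.5172 g → 0.5172 / 18.02 = 0.0287 mol H2O
Molar mass of NiCl2 = 129.59 g/mol → mol NiCl2 = 0.6198 / 129.59 = 0.004783
n = 0.0287 / 0.004783 = 6.00 ≈ 6 → NiCl2·6H2O

NiCl2·6H2O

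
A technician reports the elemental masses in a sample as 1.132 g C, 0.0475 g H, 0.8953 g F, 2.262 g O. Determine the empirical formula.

C: 1.132 g ÷ 12.01 g/mol = 0.09425 mol
H: 0.0475 g ÷ 1.008 g/mol = 0.04712 mol
F: 0.8953 g ÷ 19.00 g/mol = 0.04712 mol
O: 2.262 g ÷ 16.00 g/mol = 0.1414 mol
Divide by the smallest (0.04712 mol F): C 2.000, H 1.000, F 1.000, O 3.000
≈ 2:1:1:3 → C2HFO3

C2HFO3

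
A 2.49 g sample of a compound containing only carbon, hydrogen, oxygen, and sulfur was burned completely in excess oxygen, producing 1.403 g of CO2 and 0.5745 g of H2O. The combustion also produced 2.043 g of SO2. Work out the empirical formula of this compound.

CH2O2S

mol C = 1.403 / 44.01 = 0.03188; mass C = 0.03188 × 12.01 = 0.3829 g
mol H = 2 × (0.5745 / 18.02) = 0.06376; mass H = 0.06376 × 1.008 = 0.06427 g
mol S = 2.043 / 64.07 = 0.03189; mass S = 1.023 g
mass O = 2.49 − (1.470) = 1.020 g → mol O = 0.06377
Smallest is C at 0.03188 mol; normalising gives C 1.000, H 2.000, O 2.000, S 1.000
≈ 1:2:2:1 → CH2O2S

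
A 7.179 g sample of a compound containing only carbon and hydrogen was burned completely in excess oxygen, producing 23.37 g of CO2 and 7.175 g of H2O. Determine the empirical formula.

C2H3

mol C = 23.37 / 44.01 = 0.5310; mass C = 0.5310 × 12.01 = 6.377 g
mol H = 2 × (7.175 / 18.02) = 0.7963; mass H = 0.7963 × 1.008 = 0.8027 g
Divide by the smallest (0.531 mol C): C 1.000, H 1.500
Multiply by 2: C 2.00, H 3.00 → C2H3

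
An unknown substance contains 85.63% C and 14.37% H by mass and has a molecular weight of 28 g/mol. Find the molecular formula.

Assume 100 g: 85.63 g C, 14.37 g H.
C: 85.63 g ÷ 12.01 g/mol = 7.13 mol
H: 14.37 g ÷ 1.008 g/mol = 14.26 mol
Smallest is C at 7.13 mol; normalising gives C 1.000, H 1.999
Ratio ≈ 1:2, so the empirical formula is CH2
Empirical-formula mass = 14.03 g/mol
n = 28 / 14.03 = 2.00 ≈ 2
Molecular formula = (CH2)×2 = C2H4

C2H4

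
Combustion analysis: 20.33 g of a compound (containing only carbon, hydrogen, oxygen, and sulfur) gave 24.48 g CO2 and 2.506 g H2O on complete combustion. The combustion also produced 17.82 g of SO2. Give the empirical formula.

mol C = 24.48 / 44.01 = 0.5562; mass C = 0.5562 × 12.01 = 6.680 g
mol H = 2 × (2.506 / 18.02) = 0.2781; mass H = 0.2781 × 1.008 = 0.2804 g
mol S = 17.82 / 64.07 = 0.2781; mass S = 8.920 g
mass O = 20.33 − (15.88) = 4.449 g → mol O = 0.2781
Ratios (÷ 0.2781): C 2.000, H 1.000, O 1.000, S 1.000
≈ 2:1:1:1 → C2HOS

C2HOS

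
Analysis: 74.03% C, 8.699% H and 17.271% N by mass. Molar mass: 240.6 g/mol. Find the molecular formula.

Assume 100 g: 74.03 g C, 8.699 g H, 17.271 g N.
C: 74.03 g ÷ 12.01 g/mol = 6.164 mol
H: 8.699 g ÷ 1.008 g/mol = 8.63 mol
N: 17.271 g ÷ 14.01 g/mol = 1.233 mol
Ratios (÷ 1.233): C 5.000, H 7.001, N 1.000
≈ 5:7:1 → C5H7N
Empirical-formula mass = 81.12 g/mol
n = 240.6 / 81.12 = 2.97 ≈ 3
Molecular formula = (C5H7N)×3 = C15H21N3

C15H21N3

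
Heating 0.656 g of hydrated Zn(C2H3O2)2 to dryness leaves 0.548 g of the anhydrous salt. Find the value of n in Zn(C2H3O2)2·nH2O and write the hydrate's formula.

Zn(C2H3O2)2·2H2O

Mass of water lost = 0.656 − 0.548 = 0.108 g → 0.108 / 18.02 = 0.005993 mol H2O
Molar mass of Zn(C2H3O2)2 = 183.47 g/mol → mol Zn(C2H3O2)2 = 0.548 / 183.47 = 0.002987
n = 0.005993 / 0.002987 = 2.01 ≈ 2 → Zn(C2H3O2)2·2H2O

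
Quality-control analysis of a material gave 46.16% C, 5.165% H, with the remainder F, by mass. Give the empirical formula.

Assume 100 g: 46.16 g C, 5.165 g H, 48.675 g F.
C: 46.16 g ÷ 12.01 g/mol = 3.843 mol
H: 5.165 g ÷ 1.008 g/mol = 5.124 mol
F: 48.675 g ÷ 19.00 g/mol = 2.562 mol
Smallest is F at 2.562 mol; normalising gives C 1.500, H 2.000, F 1.000
Scaling by 2: C 3.00, H 4.00, F 2.00 → C3H4F2

C3H4F2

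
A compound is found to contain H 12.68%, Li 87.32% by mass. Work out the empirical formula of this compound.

Assume 100 g: 12.68 g H, 87.32 g Li.
Moles — H: 12.68 / 1.008 = 12.58 mol; Li: 87.32 / 6.94 = 12.58 mol
Smallest is H at 12.58 mol; normalising gives H 1.000, Li 1.000
Ratio ≈ 1:1, so the empirical formula is HLi

HLi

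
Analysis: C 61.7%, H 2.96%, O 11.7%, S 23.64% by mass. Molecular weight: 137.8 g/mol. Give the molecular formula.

C7H4OS

Assume 100 g: 61.7 g C, 2.96 g H, 11.7 g O, 23.64 g S.
Moles — C: 61.7 / 12.01 = 5.137 mol; H: 2.96 / 1.008 = 2.937 mol; O: 11.7 / 16.00 = 0.7312 mol; S: 23.64 / 32.07 = 0.7371 mol
Divide by the smallest (0.7312 mol O): C 7.025, H 4.016, O 1.000, S 1.008
≈ 7:4:1:1 → C7H4OS
Empirical-formula mass = 136.17 g/mol
n = 137.8 / 136.17 = 1.01 ≈ 1
Molecular formula = empirical formula = C7H4OS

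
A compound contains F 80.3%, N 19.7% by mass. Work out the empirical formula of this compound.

F3N

Assume 100 g: 80.3 g F, 19.7 g N.
Moles — F: 80.3 / 19.00 = 4.226 mol; N: 19.7 / 14.01 = 1.406 mol
Divide by the smallest (1.406 mol N): F 3.006, N 1.000
→ F3N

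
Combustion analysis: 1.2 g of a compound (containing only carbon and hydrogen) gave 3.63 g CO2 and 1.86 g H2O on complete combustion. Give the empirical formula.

C2H5

mol C = 3.63 / 44.01 = 0.08248; mass C = 0.08248 × 12.01 = 0.9906 g
mol H = 2 × (1.86 / 18.02) = 0.2064; mass H = 0.2064 × 1.008 = 0.2081 g
Smallest is C at 0.08248 mol; normalising gives C 1.000, H 2.503
Scaling by 2: C 2.00, H 5.01 → C2H5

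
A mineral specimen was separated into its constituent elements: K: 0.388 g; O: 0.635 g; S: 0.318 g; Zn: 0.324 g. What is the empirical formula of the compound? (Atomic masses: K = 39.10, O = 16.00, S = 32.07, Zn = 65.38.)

n(K) = 0.388/39.10 = 0.009923, n(O) = 0.635/16.00 = 0.03969, n(S) = 0.318/32.07 = 0.009916, n(Zn) = 0.324/65.38 = 0.004956
Ratios (÷ 0.004956): K 2.002, O 8.009, S 2.001, Zn 1.000
≈ 2:8:2:1 → K2O8S2Zn

K2O8S2Zn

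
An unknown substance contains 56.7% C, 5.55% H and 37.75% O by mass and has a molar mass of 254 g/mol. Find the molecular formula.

C12H14O6

Assume 100 g: 56.7 g C, 5.55 g H, 37.75 g O.
Moles — C: 56.7 / 12.01 = 4.721 mol; H: 5.55 / 1.008 = 5.506 mol; O: 37.75 / 16.00 = 2.359 mol
Divide by the smallest (2.359 mol O): C 2.001, H 2.334, O 1.000
Multiply by 3: C 6.00, H 7.00, O 3.00 → C6H7O3
Empirical-formula mass = 127.12 g/mol
n = 254 / 127.12 = 2.00 ≈ 2
Molecular formula = (C6H7O3)×2 = C12H14O6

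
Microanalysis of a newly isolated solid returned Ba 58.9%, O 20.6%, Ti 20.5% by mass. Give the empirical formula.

Assume 100 g: 58.9 g Ba, 20.6 g O, 20.5 g Ti.
Moles — Ba: 58.9 / 137.33 = 0.4289 mol; O: 20.6 / 16.00 = 1.288 mol; Ti: 20.5 / 47.87 = 0.4282 mol
Divide by the smallest (0.4282 mol Ti): Ba 1.002, O 3.006, Ti 1.000
≈ 1:3:1 → BaO3Ti

BaO3Ti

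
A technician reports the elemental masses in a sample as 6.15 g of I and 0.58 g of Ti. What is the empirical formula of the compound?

I: 6.15 g ÷ 126.90 g/mol = 0.04846 mol
Ti: 0.58 g ÷ 47.87 g/mol = 0.01212 mol
Divide by the smallest (0.01212 mol Ti): I 4.000, Ti 1.000
Ratio ≈ 4:1, so the empirical formula is I4Ti

I4Ti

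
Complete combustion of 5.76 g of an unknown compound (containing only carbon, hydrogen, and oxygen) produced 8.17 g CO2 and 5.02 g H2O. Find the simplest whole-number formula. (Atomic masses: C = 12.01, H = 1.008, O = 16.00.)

CH3O

mol C = 8.17 / 44.01 = 0.1856; mass C = 0.1856 × 12.01 = 2.230 g
mol H = 2 × (5.02 / 18.02) = 0.5572; mass H = 0.5572 × 1.008 = 0.5616 g
mass O = 5.76 − (2.791) = 2.969 g → mol O = 0.1856
Ratios (÷ 0.1856): C 1.000, H 3.003, O 1.000
Ratio ≈ 1:3:1, so the empirical formula is CH3O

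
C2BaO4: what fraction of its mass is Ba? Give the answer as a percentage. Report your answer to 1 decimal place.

60.9%

Molar mass = 2(12.01) + 1(137.33) + 4(16.00) = 225.350 g/mol
Mass of Ba per mole = 1 × 137.33 = 137.330 g
% Ba = 137.330 / 225.350 × 100 = 60.9%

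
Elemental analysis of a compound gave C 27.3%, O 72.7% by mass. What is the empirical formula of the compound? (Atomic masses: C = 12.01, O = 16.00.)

Assume 100 g: 27.3 g C, 72.7 g O.
n(C) = 27.3/12.01 = 2.273, n(O) = 72.7/16.00 = 4.544
Divide by the smallest (2.273 mol C): C 1.000, O 1.999
≈ 1:2 → CO2

CO2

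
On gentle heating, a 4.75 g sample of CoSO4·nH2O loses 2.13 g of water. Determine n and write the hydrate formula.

CoSO4·7H2O

Mass of anhydrous CoSO4 = 4.75 − 2.13 = 2.62 g
mol H2O = 2.13 / 18.02 = 0.1182
Molar mass of CoSO4 = 155.00 g/mol → mol CoSO4 = 2.62 / 155.00 = 0.0169
n = 0.1182 / 0.0169 = 6.99 ≈ 7 → CoSO4·7H2O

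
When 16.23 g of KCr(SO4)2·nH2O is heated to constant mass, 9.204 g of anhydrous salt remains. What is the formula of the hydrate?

KCr(SO4)2·12H2O

Mass of water lost = 16.23 − 9.204 = 7.026 g → 7.026 / 18.02 = 0.3899 mol H2O
Molar mass of KCr(SO4)2 = 283.24 g/mol → mol KCr(SO4)2 = 9.204 / 283.24 = 0.0325
n = 0.3899 / 0.0325 = 12.00 ≈ 12 → KCr(SO4)2·12H2O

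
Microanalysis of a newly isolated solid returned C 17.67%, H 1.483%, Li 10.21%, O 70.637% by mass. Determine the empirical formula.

CHLiO3

Assume 100 g: 17.67 g C, 1.483 g H, 10.21 g Li, 70.637 g O.
C: 17.67 g ÷ 12.01 g/mol = 1.471 mol
H: 1.483 g ÷ 1.008 g/mol = 1.471 mol
Li: 10.21 g ÷ 6.94 g/mol = 1.471 mol
O: 70.637 g ÷ 16.00 g/mol = 4.415 mol
Divide by the smallest (1.471 mol Li): C 1.000, H 1.000, Li 1.000, O 3.001
Ratio ≈ 1:1:1:3, so the empirical formula is CHLiO3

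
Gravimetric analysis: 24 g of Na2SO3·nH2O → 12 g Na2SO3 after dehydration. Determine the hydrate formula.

Mass of water lost = 24 − 12 = 12 g → 12 / 18.02 = 0.6659 mol H2O
Molar mass of Na2SO3 = 126.05 g/mol → mol Na2SO3 = 12 / 126.05 = 0.0952
n = 0.6659 / 0.0952 = 7.00 ≈ 7 → Na2SO3·7H2O

Na2SO3·7H2O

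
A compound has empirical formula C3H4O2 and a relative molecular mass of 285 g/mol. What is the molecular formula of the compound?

Empirical-formula mass = 72.06 g/mol
n = 285 / 72.06 = 3.95 ≈ 4
Molecular formula = (C3H4O2)4 = C12H16O8

C12H16O8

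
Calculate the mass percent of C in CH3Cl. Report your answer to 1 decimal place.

23.8%

Molar mass = 1(12.01) + 3(1.008) + 1(35.45) = 50.484 g/mol
Mass of C per mole = 1 × 12.01 = 12.010 g
% C = 12.010 / 50.484 × 100 = 23.8%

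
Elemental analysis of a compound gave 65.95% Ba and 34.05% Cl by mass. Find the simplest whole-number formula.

Assume 100 g: 65.95 g Ba, 34.05 g Cl.
Ba: 65.95 g ÷ 137.33 g/mol = 0.4802 mol
Cl: 34.05 g ÷ 35.45 g/mol = 0.9605 mol
Divide by the smallest (0.4802 mol Ba): Ba 1.000, Cl 2.000
≈ 1:2 → BaCl2

BaCl2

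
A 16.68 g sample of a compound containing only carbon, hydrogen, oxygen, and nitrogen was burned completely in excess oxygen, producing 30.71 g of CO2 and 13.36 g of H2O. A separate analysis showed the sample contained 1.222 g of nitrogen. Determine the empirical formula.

mol C = 30.71 / 44.01 = 0.6978; mass C = 0.6978 × 12.01 = 8.381 g
mol H = 2 × (13.36 / 18.02) = 1.483; mass H = 1.483 × 1.008 = 1.495 g
mol N = 1.222 / 14.01 = 0.08722
mass O = 16.68 − (11.10) = 5.583 g → mol O = 0.3489
Ratios (÷ 0.08722): C 8.000, H 17.000, N 1.000, O 4.000
≈ 8:17:1:4 → C8H17NO4

C8H17NO4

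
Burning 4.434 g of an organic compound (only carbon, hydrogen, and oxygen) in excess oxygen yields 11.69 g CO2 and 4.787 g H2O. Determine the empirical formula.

mol C = 11.69 / 44.01 = 0.2656; mass C = 0.2656 × 12.01 = 3.190 g
mol H = 2 × (4.787 / 18.02) = 0.5313; mass H = 0.5313 × 1.008 = 0.5355 g
mass O = 4.434 − (3.726) = 0.7083 g → mol O = 0.04427
Divide by the smallest (0.04427 mol O): C 6.000, H 12.001, O 1.000
≈ 6:12:1 → C6H12O

C6H12O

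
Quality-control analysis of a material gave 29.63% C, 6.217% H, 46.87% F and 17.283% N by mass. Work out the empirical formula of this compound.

C2H5F2N

Assume 100 g: 29.63 g C, 6.217 g H, 46.87 g F, 17.283 g N.
n(C) = 29.63/12.01 = 2.467, n(H) = 6.217/1.008 = 6.168, n(F) = 46.87/19.00 = 2.467, n(N) = 17.283/14.01 = 1.234
Ratios (÷ 1.234): C 2.000, H 5.000, F 2.000, N 1.000
→ C2H5F2N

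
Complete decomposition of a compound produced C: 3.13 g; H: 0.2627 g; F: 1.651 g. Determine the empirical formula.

C3H3F

Moles — C: 3.13 / 12.01 = 0.2606 mol; H: 0.2627 / 1.008 = 0.2606 mol; F: 1.651 / 19.00 = 0.08689 mol
Ratios (÷ 0.08689): C 2.999, H 2.999, F 1.000
Ratio ≈ 3:3:1, so the empirical formula is C3H3F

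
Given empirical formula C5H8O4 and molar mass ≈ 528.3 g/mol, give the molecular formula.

C20H32O16

Empirical-formula mass = 132.11 g/mol
n = 528.3 / 132.11 = 4.00 ≈ 4
Molecular formula = (C5H8O4)4 = C20H32O16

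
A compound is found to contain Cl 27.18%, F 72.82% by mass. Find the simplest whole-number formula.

Assume 100 g: 27.18 g Cl, 72.82 g F.
Cl: 27.18 g ÷ 35.45 g/mol = 0.7667 mol
F: 72.82 g ÷ 19.00 g/mol = 3.833 mol
Divide by the smallest (0.7667 mol Cl): Cl 1.000, F 4.999
≈ 1:5 → ClF5

ClF5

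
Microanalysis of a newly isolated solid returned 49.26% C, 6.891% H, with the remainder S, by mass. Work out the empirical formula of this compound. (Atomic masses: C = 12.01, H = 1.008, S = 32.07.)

C3H5S

Assume 100 g: 49.26 g C, 6.891 g H, 43.849 g S.
C: 49.26 g ÷ 12.01 g/mol = 4.102 mol
H: 6.891 g ÷ 1.008 g/mol = 6.836 mol
S: 43.849 g ÷ 32.07 g/mol = 1.367 mol
Divide by the smallest (1.367 mol S): C 3.000, H 5.000, S 1.000
Ratio ≈ 3:5:1, so the empirical formula is C3H5S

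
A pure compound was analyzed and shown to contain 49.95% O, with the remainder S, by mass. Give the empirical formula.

Assume 100 g: 49.95 g O, 50.05 g S.
n(O) = 49.95/16.00 = 3.122, n(S) = 50.05/32.07 = 1.561
Smallest is S at 1.561 mol; normalising gives O 2.000, S 1.000
≈ 2:1 → O2S

O2S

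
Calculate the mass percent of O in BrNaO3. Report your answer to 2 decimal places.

31.81%

Molar mass = 1(79.90) + 1(22.99) + 3(16.00) = 150.890 g/mol
Mass of O per mole = 3 × 16.00 = 48.000 g
% O = 48.000 / 150.890 × 100 = 31.81%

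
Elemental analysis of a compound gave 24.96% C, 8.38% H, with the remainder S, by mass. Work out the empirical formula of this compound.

Assume 100 g: 24.96 g C, 8.38 g H, 66.66 g S.
Moles — C: 24.96 / 12.01 = 2.078 mol; H: 8.38 / 1.008 = 8.313 mol; S: 66.66 / 32.07 = 2.079 mol
Ratios (÷ 2.078): C 1.000, H 4.000, S 1.000
≈ 1:4:1 → CH4S

CH4S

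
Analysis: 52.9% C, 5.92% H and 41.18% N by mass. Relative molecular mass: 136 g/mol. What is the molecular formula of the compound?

Assume 100 g: 52.9 g C, 5.92 g H, 41.18 g N.
Moles — C: 52.9 / 12.01 = 4.405 mol; H: 5.92 / 1.008 = 5.873 mol; N: 41.18 / 14.01 = 2.939 mol
Ratios (÷ 2.939): C 1.499, H 1.998, N 1.000
Multiply by 2: C 3.00, H 4.00, N 2.00 → C3H4N2
Empirical-formula mass = 68.08 g/mol
n = 136 / 68.08 = 2.00 ≈ 2
Molecular formula = (C3H4N2)×2 = C6H8N4

C6H8N4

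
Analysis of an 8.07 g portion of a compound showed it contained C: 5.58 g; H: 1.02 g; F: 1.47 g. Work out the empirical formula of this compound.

C6H13F

n(C) = 5.58/12.01 = 0.4646, n(H) = 1.02/1.008 = 1.012, n(F) = 1.47/19.00 = 0.07737
Ratios (÷ 0.07737): C 6.005, H 13.079, F 1.000
Ratio ≈ 6:13:1, so the empirical formula is C6H13F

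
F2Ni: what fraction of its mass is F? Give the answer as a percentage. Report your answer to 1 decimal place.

Molar mass = 2(19.00) + 1(58.69) = 96.690 g/mol
Mass of F per mole = 2 × 19.00 = 38.000 g
% F = 38.000 / 96.690 × 100 = 39.3%

39.3%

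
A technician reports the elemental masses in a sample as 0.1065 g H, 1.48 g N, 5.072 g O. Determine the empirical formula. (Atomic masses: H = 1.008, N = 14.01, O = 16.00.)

Moles — H: 0.1065 / 1.008 = 0.1057 mol; N: 1.48 / 14.01 = 0.1056 mol; O: 5.072 / 16.00 = 0.317 mol
Smallest is N at 0.1056 mol; normalising gives H 1.000, N 1.000, O 3.001
→ HNO3

HNO3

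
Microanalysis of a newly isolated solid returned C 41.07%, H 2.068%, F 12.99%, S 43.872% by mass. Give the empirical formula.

Assume 100 g: 41.07 g C, 2.068 g H, 12.99 g F, 43.872 g S.
n(C) = 41.07/12.01 = 3.42, n(H) = 2.068/1.008 = 2.052, n(F) = 12.99/19.00 = 0.6837, n(S) = 43.872/32.07 = 1.368
Ratios (÷ 0.6837): C 5.002, H 3.001, F 1.000, S 2.001
≈ 5:3:1:2 → C5H3FS2

C5H3FS2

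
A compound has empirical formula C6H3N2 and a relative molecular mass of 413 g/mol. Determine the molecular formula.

C24H12N8

Empirical-formula mass = 103.10 g/mol
n = 413 / 103.10 = 4.01 ≈ 4
Molecular formula = (C6H3N2)4 = C24H12N8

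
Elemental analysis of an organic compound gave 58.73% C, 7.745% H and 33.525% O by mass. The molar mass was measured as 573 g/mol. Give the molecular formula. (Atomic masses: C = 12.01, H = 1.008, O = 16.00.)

Assume 100 g: 58.73 g C, 7.745 g H, 33.525 g O.
C: 58.73 g ÷ 12.01 g/mol = 4.89 mol
H: 7.745 g ÷ 1.008 g/mol = 7.684 mol
O: 33.525 g ÷ 16.00 g/mol = 2.095 mol
Divide by the smallest (2.095 mol O): C 2.334, H 3.667, O 1.000
Multiply by 3: C 7.00, H 11.00, O 3.00 → C7H11O3
Empirical-formula mass = 143.16 g/mol
n = 573 / 143.16 = 4.00 ≈ 4
Molecular formula = (C7H11O3)×4 = C28H44O12

C28H44O12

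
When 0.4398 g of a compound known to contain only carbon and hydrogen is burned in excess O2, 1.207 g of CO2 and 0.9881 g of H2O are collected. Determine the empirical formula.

mol C = 1.207 / 44.01 = 0.02743; mass C = 0.02743 × 12.01 = 0.3294 g
mol H = 2 × (0.9881 / 18.02) = 0.1097; mass H = 0.1097 × 1.008 = 0.1105 g
Divide by the smallest (0.02743 mol C): C 1.000, H 3.999
≈ 1:4 → CH4

CH4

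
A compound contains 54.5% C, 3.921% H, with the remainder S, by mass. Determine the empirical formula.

C7H6S2

Assume 100 g: 54.5 g C, 3.921 g H, 41.579 g S.
Moles — C: 54.5 / 12.01 = 4.538 mol; H: 3.921 / 1.008 = 3.89 mol; S: 41.579 / 32.07 = 1.297 mol
Smallest is S at 1.297 mol; normalising gives C 3.500, H 3.000, S 1.000
Scaling by 2: C 7.00, H 6.00, S 2.00 → C7H6S2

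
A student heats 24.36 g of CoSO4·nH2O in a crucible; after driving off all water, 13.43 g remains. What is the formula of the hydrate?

Mass of water lost = 24.36 − 13.43 = 10.93 g → 10.93 / 18.02 = 0.6065 mol H2O
Molar mass of CoSO4 = 155.00 g/mol → mol CoSO4 = 13.43 / 155.00 = 0.08665
n = 0.6065 / 0.08665 = 7.00 ≈ 7 → CoSO4·7H2O

CoSO4·7H2O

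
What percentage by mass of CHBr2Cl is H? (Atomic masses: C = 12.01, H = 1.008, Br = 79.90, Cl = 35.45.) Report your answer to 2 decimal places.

0.48%

Molar mass = 1(12.01) + 1(1.008) + 2(79.90) + 1(35.45) = 208.268 g/mol
Mass of H per mole = 1 × 1.008 = 1.008 g
% H = 1.008 / 208.268 × 100 = 0.48%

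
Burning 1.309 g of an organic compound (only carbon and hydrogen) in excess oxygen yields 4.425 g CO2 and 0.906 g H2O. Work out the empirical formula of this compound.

mol C = 4.425 / 44.01 = 0.1005; mass C = 0.1005 × 12.01 = 1.208 g
mol H = 2 × (0.906 / 18.02) = 0.1006; mass H = 0.1006 × 1.008 = 0.1014 g
Divide by the smallest (0.1005 mol C): C 1.000, H 1.000
Ratio ≈ 1:1, so the empirical formula is CH

CH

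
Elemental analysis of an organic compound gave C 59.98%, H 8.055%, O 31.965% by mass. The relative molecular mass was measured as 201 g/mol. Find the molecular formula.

C10H16O4

Assume 100 g: 59.98 g C, 8.055 g H, 31.965 g O.
n(C) = 59.98/12.01 = 4.994, n(H) = 8.055/1.008 = 7.991, n(O) = 31.965/16.00 = 1.998
Divide by the smallest (1.998 mol O): C 2.500, H 4.000, O 1.000
Multiply by 2: C 5.00, H 8.00, O 2.00 → C5H8O2
Empirical-formula mass = 100.11 g/mol
n = 201 / 100.11 = 2.01 ≈ 2
Molecular formula = (C5H8O2)×2 = C10H16O4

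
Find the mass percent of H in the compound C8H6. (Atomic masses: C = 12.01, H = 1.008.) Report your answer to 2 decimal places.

5.92%

Molar mass = 8(12.01) + 6(1.008) = 102.128 g/mol
Mass of H per mole = 6 × 1.008 = 6.048 g
% H = 6.048 / 102.128 × 100 = 5.92%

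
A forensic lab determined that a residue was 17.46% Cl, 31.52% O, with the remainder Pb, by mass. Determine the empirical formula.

Assume 100 g: 17.46 g Cl, 31.52 g O, 51.02 g Pb.
n(Cl) = 17.46/35.45 = 0.4925, n(O) = 31.52/16.00 = 1.97, n(Pb) = 51.02/207.2 = 0.2462
Ratios (÷ 0.2462): Cl 2.000, O 8.000, Pb 1.000
Ratio ≈ 2:8:1, so the empirical formula is Cl2O8Pb

Cl2O8Pb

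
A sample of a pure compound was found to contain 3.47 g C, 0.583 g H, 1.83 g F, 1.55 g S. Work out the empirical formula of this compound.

C6H12F2S

C: 3.47 g ÷ 12.01 g/mol = 0.2889 mol
H: 0.583 g ÷ 1.008 g/mol = 0.5784 mol
F: 1.83 g ÷ 19.00 g/mol = 0.09632 mol
S: 1.55 g ÷ 32.07 g/mol = 0.04833 mol
Smallest is S at 0.04833 mol; normalising gives C 5.978, H 11.967, F 1.993, S 1.000
≈ 6:12:2:1 → C6H12F2S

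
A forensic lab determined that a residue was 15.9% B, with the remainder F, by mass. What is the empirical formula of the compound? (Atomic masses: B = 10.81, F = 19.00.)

BF3

Assume 100 g: 15.9 g B, 84.1 g F.
B: 15.9 g ÷ 10.81 g/mol = 1.471 mol
F: 84.1 g ÷ 19.00 g/mol = 4.426 mol
Divide by the smallest (1.471 mol B): B 1.000, F 3.009
Ratio ≈ 1:3, so the empirical formula is BF3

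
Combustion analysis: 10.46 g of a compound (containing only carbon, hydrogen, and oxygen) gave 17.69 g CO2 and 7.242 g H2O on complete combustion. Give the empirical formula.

C4H8O3

mol C = 17.69 / 44.01 = 0.4020; mass C = 0.4020 × 12.01 = 4.827 g
mol H = 2 × (7.242 / 18.02) = 0.8038; mass H = 0.8038 × 1.008 = 0.8102 g
mass O = 10.46 − (5.638) = 4.822 g → mol O = 0.3014
Ratios (÷ 0.3014): C 1.334, H 2.667, O 1.000
Multiply by 3: C 4.00, H 8.00, O 3.00 → C4H8O3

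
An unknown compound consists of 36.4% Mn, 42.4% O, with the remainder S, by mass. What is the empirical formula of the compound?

MnO4S

Assume 100 g: 36.4 g Mn, 42.4 g O, 21.2 g S.
Mn: 36.4 g ÷ 54.94 g/mol = 0.6625 mol
O: 42.4 g ÷ 16.00 g/mol = 2.65 mol
S: 21.2 g ÷ 32.07 g/mol = 0.6611 mol
Ratios (÷ 0.6611): Mn 1.002, O 4.009, S 1.000
→ MnO4S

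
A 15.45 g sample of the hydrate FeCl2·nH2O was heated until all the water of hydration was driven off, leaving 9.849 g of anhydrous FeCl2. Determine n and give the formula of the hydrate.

Mass of water lost = 15.45 − 9.849 = 5.601 g → 5.601 / 18.02 = 0.3108 mol H2O
Molar mass of FeCl2 = 126.75 g/mol → mol FeCl2 = 9.849 / 126.75 = 0.0777
n = 0.3108 / 0.0777 = 4.00 ≈ 4 → FeCl2·4H2O

FeCl2·4H2O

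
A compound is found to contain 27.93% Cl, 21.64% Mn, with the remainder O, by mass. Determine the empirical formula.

Assume 100 g: 27.93 g Cl, 21.64 g Mn, 50.43 g O.
Moles — Cl: 27.93 / 35.45 = 0.7879 mol; Mn: 21.64 / 54.94 = 0.3939 mol; O: 50.43 / 16.00 = 3.152 mol
Smallest is Mn at 0.3939 mol; normalising gives Cl 2.000, Mn 1.000, O 8.002
Ratio ≈ 2:1:8, so the empirical formula is Cl2MnO8

Cl2MnO8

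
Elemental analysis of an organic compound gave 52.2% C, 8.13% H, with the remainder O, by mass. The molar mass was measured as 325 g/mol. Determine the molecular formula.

C14H26O8

Assume 100 g: 52.2 g C, 8.13 g H, 39.67 g O.
n(C) = 52.2/12.01 = 4.346, n(H) = 8.13/1.008 = 8.065, n(O) = 39.67/16.00 = 2.479
Ratios (÷ 2.479): C 1.753, H 3.253, O 1.000
Multiply by 4: C 7.01, H 13.01, O 4.00 → C7H13O4
Empirical-formula mass = 161.17 g/mol
n = 325 / 161.17 = 2.02 ≈ 2
Molecular formula = (C7H13O4)×2 = C14H26O8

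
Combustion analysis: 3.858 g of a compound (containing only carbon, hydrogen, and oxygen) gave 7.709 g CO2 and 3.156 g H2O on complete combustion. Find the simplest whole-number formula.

mol C = 7.709 / 44.01 = 0.1752; mass C = 0.1752 × 12.01 = 2.104 g
mol H = 2 × (3.156 / 18.02) = 0.3503; mass H = 0.3503 × 1.008 = 0.3531 g
mass O = 3.858 − (2.457) = 1.401 g → mol O = 0.08757
Divide by the smallest (0.08757 mol O): C 2.000, H 4.000, O 1.000
≈ 2:4:1 → C2H4O

C2H4O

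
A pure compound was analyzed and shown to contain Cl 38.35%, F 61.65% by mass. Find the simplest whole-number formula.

ClF3

Assume 100 g: 38.35 g Cl, 61.65 g F.
Moles — Cl: 38.35 / 35.45 = 1.082 mol; F: 61.65 / 19.00 = 3.245 mol
Smallest is Cl at 1.082 mol; normalising gives Cl 1.000, F 2.999
Ratio ≈ 1:3, so the empirical formula is ClF3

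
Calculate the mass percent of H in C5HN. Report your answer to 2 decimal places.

Molar mass = 5(12.01) + 1(1.008) + 1(14.01) = 75.068 g/mol
Mass of H per mole = 1 × 1.008 = 1.008 g
% H = 1.008 / 75.068 × 100 = 1.34%

1.34%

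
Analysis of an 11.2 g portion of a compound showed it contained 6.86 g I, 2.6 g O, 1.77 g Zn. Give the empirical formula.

I2O6Zn

I: 6.86 g ÷ 126.90 g/mol = 0.05406 mol
O: 2.6 g ÷ 16.00 g/mol = 0.1625 mol
Zn: 1.77 g ÷ 65.38 g/mol = 0.02707 mol
Ratios (÷ 0.02707): I 1.997, O 6.002, Zn 1.000
→ I2O6Zn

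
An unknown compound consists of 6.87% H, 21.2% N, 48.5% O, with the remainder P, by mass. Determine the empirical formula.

H9N2O4P

Assume 100 g: 6.87 g H, 21.2 g N, 48.5 g O, 23.43 g P.
Moles — H: 6.87 / 1.008 = 6.815 mol; N: 21.2 / 14.01 = 1.513 mol; O: 48.5 / 16.00 = 3.031 mol; P: 23.43 / 30.97 = 0.7565 mol
Ratios (÷ 0.7565): H 9.009, N 2.000, O 4.007, P 1.000
→ H9N2O4P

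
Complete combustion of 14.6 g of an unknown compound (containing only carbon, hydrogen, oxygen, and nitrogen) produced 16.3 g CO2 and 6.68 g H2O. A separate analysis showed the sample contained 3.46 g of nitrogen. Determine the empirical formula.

C3H6N2O3

mol C = 16.3 / 44.01 = 0.3704; mass C = 0.3704 × 12.01 = 4.448 g
mol H = 2 × (6.68 / 18.02) = 0.7414; mass H = 0.7414 × 1.008 = 0.7473 g
mol N = 3.46 / 14.01 = 0.2470
mass O = 14.6 − (8.655) = 5.945 g → mol O = 0.3715
Divide by the smallest (0.247 mol N): C 1.500, H 3.002, N 1.000, O 1.504
Multiply by 2: C 3.00, H 6.00, N 2.00, O 3.01 → C3H6N2O3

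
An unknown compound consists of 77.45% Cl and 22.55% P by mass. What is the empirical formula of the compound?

Cl3P

Assume 100 g: 77.45 g Cl, 22.55 g P.
n(Cl) = 77.45/35.45 = 2.185, n(P) = 22.55/30.97 = 0.7281
Smallest is P at 0.7281 mol; normalising gives Cl 3.001, P 1.000
≈ 3:1 → Cl3P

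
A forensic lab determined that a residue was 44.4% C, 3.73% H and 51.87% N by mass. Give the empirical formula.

Assume 100 g: 44.4 g C, 3.73 g H, 51.87 g N.
C: 44.4 g ÷ 12.01 g/mol = 3.697 mol
H: 3.73 g ÷ 1.008 g/mol = 3.7 mol
N: 51.87 g ÷ 14.01 g/mol = 3.702 mol
Divide by the smallest (3.697 mol C): C 1.000, H 1.001, N 1.001
→ CHN

CHN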